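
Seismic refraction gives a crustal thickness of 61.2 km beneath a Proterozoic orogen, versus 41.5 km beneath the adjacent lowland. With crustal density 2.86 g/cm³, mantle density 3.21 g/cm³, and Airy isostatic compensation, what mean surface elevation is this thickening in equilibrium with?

Excess crust Δ = 61.2 km − 41.5 km = 19.7 km, split between elevation h and root r with h + r = Δ.
Airy balance ρ_c h = (ρ_m − ρ_c) r gives r = h ρ_c/(ρ_m − ρ_c), so h (1 + ρ_c/(ρ_m − ρ_c)) = Δ, i.e. h = Δ (ρ_m − ρ_c)/ρ_m.
h = 19.7 km × 0.35/3.21 = 2.15 km.

2.15 km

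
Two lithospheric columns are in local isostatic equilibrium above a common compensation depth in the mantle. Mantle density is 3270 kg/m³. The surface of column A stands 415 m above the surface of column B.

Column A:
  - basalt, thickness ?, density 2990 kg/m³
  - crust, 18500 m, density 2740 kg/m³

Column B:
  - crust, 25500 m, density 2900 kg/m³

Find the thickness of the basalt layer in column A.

Take the compensation level at the base of the deeper column (depth z_c below the surface of column A) and equate Σ ρ_i t_i down to z_c; mantle fills any gap and the z_c terms cancel.
Column A: x×2990 + 18500×2740 + (z_c − 18500 − x)×3270
Column B: 415×0 + 25500×2900 + (z_c − 415 − 25500)×3270
The z_c×3270 term appears on both sides and cancels. Collect the known terms of each column as K = Σ(ρt)_known − 3270 × (depth of known layers): K_A = 50690000 − 3270×18500 = −9805000; K_B = 73950000 − 3270×(415 + 25500) = −10792050.
Balance: K_A − x×(3270 − 2990) = K_B, so x = (K_A − K_B)/(3270 − 2990) = 987050/280 = 3530 m.

3530 m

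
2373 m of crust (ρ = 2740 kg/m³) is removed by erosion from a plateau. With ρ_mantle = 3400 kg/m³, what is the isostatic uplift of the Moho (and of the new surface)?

1910 m

Unloading: uplift u = e ρ_c/ρ_m = 2373 m × 2740/3400 = 1910 m.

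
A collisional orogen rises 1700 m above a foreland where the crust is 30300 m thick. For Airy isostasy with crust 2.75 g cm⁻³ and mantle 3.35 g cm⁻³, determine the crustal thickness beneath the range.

Root depth r = h ρ_c / (ρ_m − ρ_c) = 1700 m × 2.75 / 0.6 = 7792 m.
Total thickness = T + h + r = 30300 m + 1700 m + 7792 m = 39800 m.

39800 m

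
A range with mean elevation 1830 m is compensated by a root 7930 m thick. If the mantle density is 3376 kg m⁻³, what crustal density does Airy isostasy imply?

2740 kg m⁻³

ρ_c h = (ρ_m − ρ_c) r → ρ_c (h + r) = ρ_m r → ρ_c = ρ_m r / (h + r).
ρ_c = 3376 × 7930 m / (1830 m + 7930 m) = 2740 kg m⁻³.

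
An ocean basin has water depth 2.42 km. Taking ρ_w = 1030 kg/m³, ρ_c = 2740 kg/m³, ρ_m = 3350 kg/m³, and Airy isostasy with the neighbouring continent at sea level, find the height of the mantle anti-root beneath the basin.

6.78 km

Equating mass per unit area of the two columns: replacing crust with seawater at the top is compensated by replacing crust with mantle at the base: d (ρ_c − ρ_w) = a (ρ_m − ρ_c).
a = d (ρ_c − ρ_w)/(ρ_m − ρ_c) = 2.42 km × 1710/610 = 6.78 km.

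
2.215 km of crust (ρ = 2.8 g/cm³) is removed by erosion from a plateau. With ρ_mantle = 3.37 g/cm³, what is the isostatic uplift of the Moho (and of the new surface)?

Unloading: uplift u = e ρ_c/ρ_m = 2.215 km × 2.8/3.37 = 1.84 km.

1.84 km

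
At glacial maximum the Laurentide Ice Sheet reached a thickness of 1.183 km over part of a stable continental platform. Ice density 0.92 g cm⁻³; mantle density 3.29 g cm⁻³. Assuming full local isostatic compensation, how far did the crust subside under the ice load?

Isostatic balance requires: the ice load ρ_ice t is balanced by mantle displaced below, ρ_m s.
s = t ρ_ice / ρ_m = 1.183 km × 0.92/3.29 = 0.331 km.

0.331 km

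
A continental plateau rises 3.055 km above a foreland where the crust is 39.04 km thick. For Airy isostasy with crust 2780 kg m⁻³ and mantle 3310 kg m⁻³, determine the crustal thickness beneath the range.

58.1 km

Root depth r = h ρ_c / (ρ_m − ρ_c) = 3.055 km × 2780 / 530 = 16.02 km.
Total thickness = T + h + r = 39.04 km + 3.055 km + 16.02 km = 58.1 km.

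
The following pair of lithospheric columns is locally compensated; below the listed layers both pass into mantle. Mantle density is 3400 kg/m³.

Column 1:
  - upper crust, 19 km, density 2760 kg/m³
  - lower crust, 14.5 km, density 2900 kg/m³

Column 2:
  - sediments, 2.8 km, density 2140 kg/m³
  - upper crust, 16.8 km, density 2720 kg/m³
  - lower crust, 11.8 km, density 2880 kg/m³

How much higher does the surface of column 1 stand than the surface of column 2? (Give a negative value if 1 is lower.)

For any compensation level in the mantle, the mantle terms cancel and isostasy reduces to e = (Σt_1 − Σt_2) − (Σ(ρt)_1 − Σ(ρt)_2) / ρ_m.
Σt_1 = 33.5 km; Σt_2 = 31.4 km; Σ(ρt)_1 = 94490; Σ(ρt)_2 = 85672 (in km·kg/m³).
e = (33.5 − 31.4) − (94490 − 85672) / 3400 = −0.494 km.

−0.494 km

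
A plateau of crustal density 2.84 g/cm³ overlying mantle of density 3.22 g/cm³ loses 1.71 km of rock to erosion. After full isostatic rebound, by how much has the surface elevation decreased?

Rebound u = e ρ_c/ρ_m = 1.71 km × 2.84/3.22 = 1.508 km.
Net surface drop = e − u = 1.71 km − 1.508 km = e (ρ_m − ρ_c)/ρ_m = 0.202 km.

0.202 km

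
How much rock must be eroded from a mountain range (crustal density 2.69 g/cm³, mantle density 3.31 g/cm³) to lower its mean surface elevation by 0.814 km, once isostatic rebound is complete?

4.35 km

Net drop Δ = e − u = e − e ρ_c/ρ_m = e (ρ_m − ρ_c)/ρ_m.
e = Δ ρ_m/(ρ_m − ρ_c) = 0.814 km × 3.31/0.62 = 4.35 km.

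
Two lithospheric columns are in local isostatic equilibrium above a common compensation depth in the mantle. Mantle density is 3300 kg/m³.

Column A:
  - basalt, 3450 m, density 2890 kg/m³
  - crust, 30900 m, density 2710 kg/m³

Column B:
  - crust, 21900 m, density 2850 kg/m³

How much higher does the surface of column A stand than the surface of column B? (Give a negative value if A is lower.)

For any compensation level in the mantle, the mantle terms cancel and isostasy reduces to e = (Σt_A − Σt_B) − (Σ(ρt)_A − Σ(ρt)_B) / ρ_m.
Σt_A = 34350 m; Σt_B = 21900 m; Σ(ρt)_A = 93709500; Σ(ρt)_B = 62415000 (in m·kg/m³).
e = (34350 − 21900) − (93709500 − 62415000) / 3300 = 2970 m.

2970 m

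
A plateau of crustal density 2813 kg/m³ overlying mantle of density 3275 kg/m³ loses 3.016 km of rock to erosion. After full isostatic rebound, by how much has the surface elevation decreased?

0.425 km

Rebound u = e ρ_c/ρ_m = 3.016 km × 2813/3275 = 2.591 km.
Net surface drop = e − u = 3.016 km − 2.591 km = e (ρ_m − ρ_c)/ρ_m = 0.425 km.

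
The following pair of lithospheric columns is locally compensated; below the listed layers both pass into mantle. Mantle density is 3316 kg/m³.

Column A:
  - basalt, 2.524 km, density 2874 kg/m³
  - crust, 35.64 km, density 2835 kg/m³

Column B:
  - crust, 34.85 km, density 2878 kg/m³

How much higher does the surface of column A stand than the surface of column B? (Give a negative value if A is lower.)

For any compensation level in the mantle, the mantle terms cancel and isostasy reduces to e = (Σt_A − Σt_B) − (Σ(ρt)_A − Σ(ρt)_B) / ρ_m.
Σt_A = 38.164 km; Σt_B = 34.85 km; Σ(ρt)_A = 108293.376; Σ(ρt)_B = 100298.3 (in km·kg/m³).
e = (38.164 − 34.85) − (108293.376 − 100298.3) / 3316 = 0.903 km.

0.903 km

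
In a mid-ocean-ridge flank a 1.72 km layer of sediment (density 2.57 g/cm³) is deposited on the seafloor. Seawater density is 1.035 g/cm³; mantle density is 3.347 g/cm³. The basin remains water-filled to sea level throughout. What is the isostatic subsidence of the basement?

Submarine loading: the sediment displaces seawater, and the subsidence is in turn flooded, so s (ρ_m − ρ_w) = t (ρ_sed − ρ_w).
s = 1.72 km × (2.57 − 1.035) / (3.347 − 1.035) = 1.14 km.

1.14 km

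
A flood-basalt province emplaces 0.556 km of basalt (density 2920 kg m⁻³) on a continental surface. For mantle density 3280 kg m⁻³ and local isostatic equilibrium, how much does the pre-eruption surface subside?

Subaerial loading: s = t ρ_load / ρ_m.
s = 0.556 km × 2920/3280 = 0.495 km.

0.495 km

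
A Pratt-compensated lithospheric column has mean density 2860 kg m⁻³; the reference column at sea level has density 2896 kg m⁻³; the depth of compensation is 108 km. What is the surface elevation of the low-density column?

1.36 km

ρ_ref D = ρ (D + h) → h = D (ρ_ref − ρ)/ρ.
h = 108 km × (2896 − 2860)/2860 = 1.36 km.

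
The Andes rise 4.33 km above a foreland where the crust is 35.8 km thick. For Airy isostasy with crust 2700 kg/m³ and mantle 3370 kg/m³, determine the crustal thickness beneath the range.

57.6 km

Root depth r = h ρ_c / (ρ_m − ρ_c) = 4.33 km × 2700 / 670 = 17.45 km.
Total thickness = T + h + r = 35.8 km + 4.33 km + 17.45 km = 57.6 km.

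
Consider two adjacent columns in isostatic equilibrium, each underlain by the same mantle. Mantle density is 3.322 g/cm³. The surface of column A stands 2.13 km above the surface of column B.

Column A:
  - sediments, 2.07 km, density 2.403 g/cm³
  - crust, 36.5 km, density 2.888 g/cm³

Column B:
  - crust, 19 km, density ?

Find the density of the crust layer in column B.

2.76 g/cm³

Take the compensation level at the base of the deeper column (depth z_c below the surface of column A) and equate Σ ρ_i t_i down to z_c; mantle fills any gap and the z_c terms cancel.
Column A: 2.07×2.403 + 36.5×2.888 + (z_c − 38.57)×3.322
Column B: 2.13×0 + 19×ρ + (z_c − 2.13 − 19)×3.322
The z_c×3.322 term appears on both sides and cancels. Collect the known terms of each column as K = Σ(ρt)_known − 3.322 × (depth of known layers): K_A = 110.38621 − 3.322×38.57 = −17.74333; K_B = 0 − 3.322×(2.13 + 19) = −70.19386.
Balance: K_A = K_B + 19×ρ, so ρ = (K_A − K_B)/19 = 52.4505/19 = 2.76 g/cm³.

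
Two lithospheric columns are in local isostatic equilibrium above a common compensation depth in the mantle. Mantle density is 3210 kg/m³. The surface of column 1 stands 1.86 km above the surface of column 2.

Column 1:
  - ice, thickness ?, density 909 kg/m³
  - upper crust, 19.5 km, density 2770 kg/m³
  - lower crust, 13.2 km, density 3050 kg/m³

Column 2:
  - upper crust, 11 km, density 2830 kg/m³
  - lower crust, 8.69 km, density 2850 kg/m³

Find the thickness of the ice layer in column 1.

1.12 km

Take the compensation level at the base of the deeper column (depth z_c below the surface of column 1) and equate Σ ρ_i t_i down to z_c; mantle fills any gap and the z_c terms cancel.
Column 1: x×909 + 19.5×2770 + 13.2×3050 + (z_c − 32.7 − x)×3210
Column 2: 1.86×0 + 11×2830 + 8.69×2850 + (z_c − 1.86 − 19.69)×3210
The z_c×3210 term appears on both sides and cancels. Collect the known terms of each column as K = Σ(ρt)_known − 3210 × (depth of known layers): K_1 = 94275 − 3210×32.7 = −10692; K_2 = 55896.5 − 3210×(1.86 + 19.69) = −13279.
Balance: K_1 − x×(3210 − 909) = K_2, so x = (K_1 − K_2)/(3210 − 909) = 2587/2301 = 1.12 km.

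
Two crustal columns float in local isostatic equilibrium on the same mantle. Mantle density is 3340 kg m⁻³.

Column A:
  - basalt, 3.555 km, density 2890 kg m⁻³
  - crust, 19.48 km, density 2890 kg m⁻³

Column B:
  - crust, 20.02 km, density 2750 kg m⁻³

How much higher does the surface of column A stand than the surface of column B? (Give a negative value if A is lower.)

For any compensation level in the mantle, the mantle terms cancel and isostasy reduces to e = (Σt_A − Σt_B) − (Σ(ρt)_A − Σ(ρt)_B) / ρ_m.
Σt_A = 23.035 km; Σt_B = 20.02 km; Σ(ρt)_A = 66571.15; Σ(ρt)_B = 55055 (in km·kg m⁻³).
e = (23.035 − 20.02) − (66571.15 − 55055) / 3340 = −0.433 km.

−0.433 km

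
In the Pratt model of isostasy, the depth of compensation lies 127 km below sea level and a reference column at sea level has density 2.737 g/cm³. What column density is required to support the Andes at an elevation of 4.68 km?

Pratt balance: ρ_ref D = ρ (D + h).
ρ = ρ_ref D/(D + h) = 2.737 × 127 km/(127 km + 4.68 km) = 2.64 g/cm³.

2.64 g/cm³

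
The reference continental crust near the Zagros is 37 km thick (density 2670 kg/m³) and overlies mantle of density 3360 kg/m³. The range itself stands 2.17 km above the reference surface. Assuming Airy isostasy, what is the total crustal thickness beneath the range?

47.6 km

Root depth r = h ρ_c / (ρ_m − ρ_c) = 2.17 km × 2670 / 690 = 8.397 km.
Total thickness = T + h + r = 37 km + 2.17 km + 8.397 km = 47.6 km.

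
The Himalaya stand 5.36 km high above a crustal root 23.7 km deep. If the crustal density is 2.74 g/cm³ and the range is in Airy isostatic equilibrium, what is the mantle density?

Airy balance: ρ_c h = (ρ_m − ρ_c) r → ρ_m = ρ_c (1 + h/r).
ρ_m = 2.74 × (1 + 5.36 km/23.7 km) = 3.36 g/cm³.

3.36 g/cm³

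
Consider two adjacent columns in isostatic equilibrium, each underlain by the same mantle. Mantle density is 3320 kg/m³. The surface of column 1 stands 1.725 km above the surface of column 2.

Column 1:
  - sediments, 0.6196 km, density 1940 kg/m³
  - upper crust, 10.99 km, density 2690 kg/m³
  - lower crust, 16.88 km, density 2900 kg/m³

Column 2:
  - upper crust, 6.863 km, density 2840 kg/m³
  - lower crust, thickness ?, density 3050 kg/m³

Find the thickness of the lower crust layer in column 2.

21.7 km

Take the compensation level at the base of the deeper column (depth z_c below the surface of column 1) and equate Σ ρ_i t_i down to z_c; mantle fills any gap and the z_c terms cancel.
Column 1: 0.6196×1940 + 10.99×2690 + 16.88×2900 + (z_c − 28.4896)×3320
Column 2: 1.725×0 + 6.863×2840 + x×3050 + (z_c − 1.725 − 6.863 − x)×3320
The z_c×3320 term appears on both sides and cancels. Collect the known terms of each column as K = Σ(ρt)_known − 3320 × (depth of known layers): K_1 = 79717.124 − 3320×28.4896 = −14868.348; K_2 = 19490.92 − 3320×(1.725 + 6.863) = −9021.24.
Balance: K_1 = K_2 − x×(3320 − 3050), so x = (K_2 − K_1)/(3320 − 3050) = 5847.11/270 = 21.7 km.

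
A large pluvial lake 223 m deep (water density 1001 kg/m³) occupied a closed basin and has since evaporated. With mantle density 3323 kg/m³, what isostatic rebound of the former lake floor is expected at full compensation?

67.2 m

u = d ρ_w/ρ_m = 223 m × 1001/3323 = 67.2 m.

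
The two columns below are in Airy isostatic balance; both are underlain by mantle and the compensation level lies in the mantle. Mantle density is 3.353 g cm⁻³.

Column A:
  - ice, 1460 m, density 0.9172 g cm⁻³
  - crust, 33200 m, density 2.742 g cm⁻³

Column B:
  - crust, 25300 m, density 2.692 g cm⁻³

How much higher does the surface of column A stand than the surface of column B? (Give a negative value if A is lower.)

For any compensation level in the mantle, the mantle terms cancel and isostasy reduces to e = (Σt_A − Σt_B) − (Σ(ρt)_A − Σ(ρt)_B) / ρ_m.
Σt_A = 34660 m; Σt_B = 25300 m; Σ(ρt)_A = 92373.512; Σ(ρt)_B = 68107.6 (in m·g cm⁻³).
e = (34660 − 25300) − (92373.512 − 68107.6) / 3.353 = 2120 m.

2120 m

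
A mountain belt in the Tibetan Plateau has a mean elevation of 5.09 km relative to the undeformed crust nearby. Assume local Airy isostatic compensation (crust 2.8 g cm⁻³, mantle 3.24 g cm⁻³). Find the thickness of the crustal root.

By Archimedes' principle applied to the lithosphere: the weight of the topography is balanced by the buoyancy of the root, ρ_c h = (ρ_m − ρ_c) r.
r = h · ρ_c / (ρ_m − ρ_c) = 5.09 km × 2.8 / (3.24 − 2.8) = 32.4 km.

32.4 km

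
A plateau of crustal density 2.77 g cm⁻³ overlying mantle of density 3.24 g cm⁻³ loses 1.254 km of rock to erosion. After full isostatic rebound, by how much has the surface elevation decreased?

0.182 km

Rebound u = e ρ_c/ρ_m = 1.254 km × 2.77/3.24 = 1.072 km.
Net surface drop = e − u = 1.254 km − 1.072 km = e (ρ_m − ρ_c)/ρ_m = 0.182 km.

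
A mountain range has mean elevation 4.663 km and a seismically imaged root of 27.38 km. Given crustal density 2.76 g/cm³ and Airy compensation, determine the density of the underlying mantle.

3.23 g/cm³

Airy balance: ρ_c h = (ρ_m − ρ_c) r → ρ_m = ρ_c (1 + h/r).
ρ_m = 2.76 × (1 + 4.663 km/27.38 km) = 3.23 g/cm³.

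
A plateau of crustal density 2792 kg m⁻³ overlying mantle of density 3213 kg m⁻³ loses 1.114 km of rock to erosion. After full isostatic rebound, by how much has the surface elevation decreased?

Rebound u = e ρ_c/ρ_m = 1.114 km × 2792/3213 = 0.968 km.
Net surface drop = e − u = 1.114 km − 0.968 km = e (ρ_m − ρ_c)/ρ_m = 0.146 km.

0.146 km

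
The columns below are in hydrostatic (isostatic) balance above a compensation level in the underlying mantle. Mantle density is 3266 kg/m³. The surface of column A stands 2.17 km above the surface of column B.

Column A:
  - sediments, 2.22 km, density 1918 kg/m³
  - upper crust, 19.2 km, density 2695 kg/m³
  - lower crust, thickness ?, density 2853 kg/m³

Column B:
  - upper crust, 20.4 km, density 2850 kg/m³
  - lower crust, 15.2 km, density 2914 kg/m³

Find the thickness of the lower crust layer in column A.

Take the compensation level at the base of the deeper column (depth z_c below the surface of column A) and equate Σ ρ_i t_i down to z_c; mantle fills any gap and the z_c terms cancel.
Column A: 2.22×1918 + 19.2×2695 + x×2853 + (z_c − 21.42 − x)×3266
Column B: 2.17×0 + 20.4×2850 + 15.2×2914 + (z_c − 2.17 − 35.6)×3266
The z_c×3266 term appears on both sides and cancels. Collect the known terms of each column as K = Σ(ρt)_known − 3266 × (depth of known layers): K_A = 56001.96 − 3266×21.42 = −13955.76; K_B = 102432.8 − 3266×(2.17 + 35.6) = −20924.02.
Balance: K_A − x×(3266 − 2853) = K_B, so x = (K_A − K_B)/(3266 − 2853) = 6968.26/413 = 16.9 km.

16.9 km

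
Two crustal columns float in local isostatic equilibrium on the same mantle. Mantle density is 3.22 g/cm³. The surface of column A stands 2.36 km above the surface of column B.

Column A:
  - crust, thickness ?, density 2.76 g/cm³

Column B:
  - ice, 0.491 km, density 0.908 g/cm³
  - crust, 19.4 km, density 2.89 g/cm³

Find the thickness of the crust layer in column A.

Take the compensation level at the base of the deeper column (depth z_c below the surface of column A) and equate Σ ρ_i t_i down to z_c; mantle fills any gap and the z_c terms cancel.
Column A: x×2.76 + (z_c − 0 − x)×3.22
Column B: 2.36×0 + 0.491×0.908 + 19.4×2.89 + (z_c − 2.36 − 19.891)×3.22
The z_c×3.22 term appears on both sides and cancels. Collect the known terms of each column as K = Σ(ρt)_known − 3.22 × (depth of known layers): K_A = 0 − 3.22×0 = 0; K_B = 56.511828 − 3.22×(2.36 + 19.891) = −15.136392.
Balance: K_A − x×(3.22 − 2.76) = K_B, so x = (K_A − K_B)/(3.22 − 2.76) = 15.1364/0.46 = 32.9 km.

32.9 km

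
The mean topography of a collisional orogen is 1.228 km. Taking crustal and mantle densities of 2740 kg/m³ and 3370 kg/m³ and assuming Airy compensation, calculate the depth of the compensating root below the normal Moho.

For local isostatic compensation: the weight of the topography is balanced by the buoyancy of the root, ρ_c h = (ρ_m − ρ_c) r.
r = h · ρ_c / (ρ_m − ρ_c) = 1.228 km × 2740 / (3370 − 2740) = 5.34 km.

5.34 km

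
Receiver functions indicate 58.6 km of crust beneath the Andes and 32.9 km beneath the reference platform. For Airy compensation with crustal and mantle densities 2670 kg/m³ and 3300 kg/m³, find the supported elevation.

Excess crust Δ = 58.6 km − 32.9 km = 25.7 km, split between elevation h and root r with h + r = Δ.
Airy balance ρ_c h = (ρ_m − ρ_c) r gives r = h ρ_c/(ρ_m − ρ_c), so h (1 + ρ_c/(ρ_m − ρ_c)) = Δ, i.e. h = Δ (ρ_m − ρ_c)/ρ_m.
h = 25.7 km × 630/3300 = 4.91 km.

4.91 km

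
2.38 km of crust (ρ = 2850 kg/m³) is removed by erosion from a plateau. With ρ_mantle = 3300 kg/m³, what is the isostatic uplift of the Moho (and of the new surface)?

2.06 km

Unloading: uplift u = e ρ_c/ρ_m = 2.38 km × 2850/3300 = 2.06 km.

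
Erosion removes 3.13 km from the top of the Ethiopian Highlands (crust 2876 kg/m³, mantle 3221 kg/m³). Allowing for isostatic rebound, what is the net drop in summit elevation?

Rebound u = e ρ_c/ρ_m = 3.13 km × 2876/3221 = 2.795 km.
Net surface drop = e − u = 3.13 km − 2.795 km = e (ρ_m − ρ_c)/ρ_m = 0.335 km.

0.335 km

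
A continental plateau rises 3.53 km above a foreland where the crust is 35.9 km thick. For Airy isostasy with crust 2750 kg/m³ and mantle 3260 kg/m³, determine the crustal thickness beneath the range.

58.5 km

Root depth r = h ρ_c / (ρ_m − ρ_c) = 3.53 km × 2750 / 510 = 19.03 km.
Total thickness = T + h + r = 35.9 km + 3.53 km + 19.03 km = 58.5 km.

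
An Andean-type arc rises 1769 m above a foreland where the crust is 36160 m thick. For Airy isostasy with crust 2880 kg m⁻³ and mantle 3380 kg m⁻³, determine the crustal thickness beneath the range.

Root depth r = h ρ_c / (ρ_m − ρ_c) = 1769 m × 2880 / 500 = 10190 m.
Total thickness = T + h + r = 36160 m + 1769 m + 10190 m = 48100 m.

48100 m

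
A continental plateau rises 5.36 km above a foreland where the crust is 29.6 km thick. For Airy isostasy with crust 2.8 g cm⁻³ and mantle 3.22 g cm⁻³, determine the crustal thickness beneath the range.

70.7 km

Root depth r = h ρ_c / (ρ_m − ρ_c) = 5.36 km × 2.8 / 0.42 = 35.73 km.
Total thickness = T + h + r = 29.6 km + 5.36 km + 35.73 km = 70.7 km.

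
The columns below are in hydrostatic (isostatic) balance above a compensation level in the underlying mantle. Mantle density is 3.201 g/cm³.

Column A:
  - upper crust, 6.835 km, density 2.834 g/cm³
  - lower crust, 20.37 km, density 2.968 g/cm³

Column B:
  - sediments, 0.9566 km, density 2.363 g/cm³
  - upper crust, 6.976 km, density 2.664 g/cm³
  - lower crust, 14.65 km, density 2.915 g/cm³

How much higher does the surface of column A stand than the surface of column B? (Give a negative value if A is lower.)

−0.463 km

For any compensation level in the mantle, the mantle terms cancel and isostasy reduces to e = (Σt_A − Σt_B) − (Σ(ρt)_A − Σ(ρt)_B) / ρ_m.
Σt_A = 27.205 km; Σt_B = 22.5826 km; Σ(ρt)_A = 79.82855; Σ(ρt)_B = 63.5492598 (in km·g/cm³).
e = (27.205 − 22.5826) − (79.82855 − 63.5492598) / 3.201 = −0.463 km.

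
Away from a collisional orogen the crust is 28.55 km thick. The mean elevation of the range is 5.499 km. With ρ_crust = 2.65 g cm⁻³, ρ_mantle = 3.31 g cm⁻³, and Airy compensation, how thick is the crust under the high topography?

56.1 km

Root depth r = h ρ_c / (ρ_m − ρ_c) = 5.499 km × 2.65 / 0.66 = 22.08 km.
Total thickness = T + h + r = 28.55 km + 5.499 km + 22.08 km = 56.1 km.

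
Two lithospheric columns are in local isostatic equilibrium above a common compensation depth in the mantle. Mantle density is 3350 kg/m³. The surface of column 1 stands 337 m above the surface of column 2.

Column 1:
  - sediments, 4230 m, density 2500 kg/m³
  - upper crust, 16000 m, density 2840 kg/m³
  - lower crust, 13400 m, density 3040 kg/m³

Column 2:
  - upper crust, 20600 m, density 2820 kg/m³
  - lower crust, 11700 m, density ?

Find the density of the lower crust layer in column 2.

Take the compensation level at the base of the deeper column (depth z_c below the surface of column 1) and equate Σ ρ_i t_i down to z_c; mantle fills any gap and the z_c terms cancel.
Column 1: 4230×2500 + 16000×2840 + 13400×3040 + (z_c − 33630)×3350
Column 2: 337×0 + 20600×2820 + 11700×ρ + (z_c − 337 − 32300)×3350
The z_c×3350 term appears on both sides and cancels. Collect the known terms of each column as K = Σ(ρt)_known − 3350 × (depth of known layers): K_1 = 96751000 − 3350×33630 = −15909500; K_2 = 58092000 − 3350×(337 + 32300) = −51241950.
Balance: K_1 = K_2 + 11700×ρ, so ρ = (K_1 − K_2)/11700 = 35332400/11700 = 3020 kg/m³.

3020 kg/m³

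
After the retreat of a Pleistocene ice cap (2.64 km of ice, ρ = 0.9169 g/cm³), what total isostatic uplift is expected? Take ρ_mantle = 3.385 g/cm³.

Removing the load lets mantle flow back in; uplift u satisfies ρ_ice t = ρ_m u.
u = t ρ_ice/ρ_m = 2.64 km × 0.9169/3.385 = 0.715 km.

0.715 km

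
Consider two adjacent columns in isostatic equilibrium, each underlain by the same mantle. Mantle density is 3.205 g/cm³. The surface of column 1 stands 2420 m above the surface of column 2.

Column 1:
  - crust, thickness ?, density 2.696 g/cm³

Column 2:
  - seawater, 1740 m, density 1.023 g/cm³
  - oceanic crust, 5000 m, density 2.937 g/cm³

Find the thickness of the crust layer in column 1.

25300 m

Take the compensation level at the base of the deeper column (depth z_c below the surface of column 1) and equate Σ ρ_i t_i down to z_c; mantle fills any gap and the z_c terms cancel.
Column 1: x×2.696 + (z_c − 0 − x)×3.205
Column 2: 2420×0 + 1740×1.023 + 5000×2.937 + (z_c − 2420 − 6740)×3.205
The z_c×3.205 term appears on both sides and cancels. Collect the known terms of each column as K = Σ(ρt)_known − 3.205 × (depth of known layers): K_1 = 0 − 3.205×0 = 0; K_2 = 16465.02 − 3.205×(2420 + 6740) = −12892.78.
Balance: K_1 − x×(3.205 − 2.696) = K_2, so x = (K_1 − K_2)/(3.205 − 2.696) = 12892.8/0.509 = 25300 m.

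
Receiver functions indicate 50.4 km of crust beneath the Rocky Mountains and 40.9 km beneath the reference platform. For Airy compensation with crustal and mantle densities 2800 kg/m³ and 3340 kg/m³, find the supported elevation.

1.54 km

Excess crust Δ = 50.4 km − 40.9 km = 9.5 km, split between elevation h and root r with h + r = Δ.
Airy balance ρ_c h = (ρ_m − ρ_c) r gives r = h ρ_c/(ρ_m − ρ_c), so h (1 + ρ_c/(ρ_m − ρ_c)) = Δ, i.e. h = Δ (ρ_m − ρ_c)/ρ_m.
h = 9.5 km × 540/3340 = 1.54 km.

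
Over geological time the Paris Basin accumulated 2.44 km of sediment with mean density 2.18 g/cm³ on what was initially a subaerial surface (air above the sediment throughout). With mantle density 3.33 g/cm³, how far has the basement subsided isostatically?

Subaerial load: s = t ρ_sed / ρ_m = 2.44 km × 2.18/3.33 = 1.6 km.

1.6 km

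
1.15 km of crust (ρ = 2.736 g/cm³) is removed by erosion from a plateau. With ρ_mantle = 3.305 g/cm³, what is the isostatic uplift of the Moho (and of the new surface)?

0.952 km

Unloading: uplift u = e ρ_c/ρ_m = 1.15 km × 2.736/3.305 = 0.952 km.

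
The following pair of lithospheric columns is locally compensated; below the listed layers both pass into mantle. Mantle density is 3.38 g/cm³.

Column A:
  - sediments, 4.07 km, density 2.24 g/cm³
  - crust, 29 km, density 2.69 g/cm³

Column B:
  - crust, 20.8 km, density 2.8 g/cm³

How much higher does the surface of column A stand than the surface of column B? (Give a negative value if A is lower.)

For any compensation level in the mantle, the mantle terms cancel and isostasy reduces to e = (Σt_A − Σt_B) − (Σ(ρt)_A − Σ(ρt)_B) / ρ_m.
Σt_A = 33.07 km; Σt_B = 20.8 km; Σ(ρt)_A = 87.1268; Σ(ρt)_B = 58.24 (in km·g/cm³).
e = (33.07 − 20.8) − (87.1268 − 58.24) / 3.38 = 3.72 km.

3.72 km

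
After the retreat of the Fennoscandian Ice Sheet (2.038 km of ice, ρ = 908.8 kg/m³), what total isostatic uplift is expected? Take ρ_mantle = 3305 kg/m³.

Removing the load lets mantle flow back in; uplift u satisfies ρ_ice t = ρ_m u.
u = t ρ_ice/ρ_m = 2.038 km × 908.8/3305 = 0.56 km.

0.56 km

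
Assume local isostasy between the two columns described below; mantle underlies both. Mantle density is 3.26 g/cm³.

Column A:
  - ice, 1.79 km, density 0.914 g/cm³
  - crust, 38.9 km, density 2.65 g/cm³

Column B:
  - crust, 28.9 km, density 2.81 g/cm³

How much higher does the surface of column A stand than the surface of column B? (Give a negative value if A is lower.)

4.58 km

For any compensation level in the mantle, the mantle terms cancel and isostasy reduces to e = (Σt_A − Σt_B) − (Σ(ρt)_A − Σ(ρt)_B) / ρ_m.
Σt_A = 40.69 km; Σt_B = 28.9 km; Σ(ρt)_A = 104.72106; Σ(ρt)_B = 81.209 (in km·g/cm³).
e = (40.69 − 28.9) − (104.72106 − 81.209) / 3.26 = 4.58 km.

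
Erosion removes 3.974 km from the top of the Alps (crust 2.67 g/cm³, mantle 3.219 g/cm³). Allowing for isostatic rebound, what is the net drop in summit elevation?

0.678 km

Rebound u = e ρ_c/ρ_m = 3.974 km × 2.67/3.219 = 3.296 km.
Net surface drop = e − u = 3.974 km − 3.296 km = e (ρ_m − ρ_c)/ρ_m = 0.678 km.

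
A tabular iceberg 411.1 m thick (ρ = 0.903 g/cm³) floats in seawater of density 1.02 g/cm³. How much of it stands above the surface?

47.2 m

Floating equilibrium: submerged depth d = t ρ_obj/ρ_fluid = 411.1 m × 0.903/1.02 = 363.9 m.
Freeboard = t − d = 411.1 m − 363.9 m = 47.2 m.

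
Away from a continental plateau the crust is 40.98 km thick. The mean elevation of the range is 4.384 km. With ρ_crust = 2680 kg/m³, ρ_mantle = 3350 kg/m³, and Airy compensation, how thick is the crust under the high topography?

62.9 km

Root depth r = h ρ_c / (ρ_m − ρ_c) = 4.384 km × 2680 / 670 = 17.54 km.
Total thickness = T + h + r = 40.98 km + 4.384 km + 17.54 km = 62.9 km.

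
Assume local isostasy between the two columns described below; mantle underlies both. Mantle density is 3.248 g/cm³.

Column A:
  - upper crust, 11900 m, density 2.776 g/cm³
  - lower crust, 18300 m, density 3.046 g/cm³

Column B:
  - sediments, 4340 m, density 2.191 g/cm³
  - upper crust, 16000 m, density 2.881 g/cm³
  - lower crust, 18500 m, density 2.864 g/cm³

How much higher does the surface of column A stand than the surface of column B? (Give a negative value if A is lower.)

For any compensation level in the mantle, the mantle terms cancel and isostasy reduces to e = (Σt_A − Σt_B) − (Σ(ρt)_A − Σ(ρt)_B) / ρ_m.
Σt_A = 30200 m; Σt_B = 38840 m; Σ(ρt)_A = 88776.2; Σ(ρt)_B = 108588.94 (in m·g/cm³).
e = (30200 − 38840) − (88776.2 − 108588.94) / 3.248 = −2540 m.

−2540 m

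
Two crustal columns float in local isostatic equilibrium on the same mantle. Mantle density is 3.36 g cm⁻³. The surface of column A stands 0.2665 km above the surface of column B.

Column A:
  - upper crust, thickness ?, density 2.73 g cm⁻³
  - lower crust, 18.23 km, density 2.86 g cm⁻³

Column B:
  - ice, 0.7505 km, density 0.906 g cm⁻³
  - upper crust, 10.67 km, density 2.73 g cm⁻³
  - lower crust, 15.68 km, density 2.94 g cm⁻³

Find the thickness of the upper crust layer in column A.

Take the compensation level at the base of the deeper column (depth z_c below the surface of column A) and equate Σ ρ_i t_i down to z_c; mantle fills any gap and the z_c terms cancel.
Column A: x×2.73 + 18.23×2.86 + (z_c − 18.23 − x)×3.36
Column B: 0.2665×0 + 0.7505×0.906 + 10.67×2.73 + 15.68×2.94 + (z_c − 0.2665 − 27.1005)×3.36
The z_c×3.36 term appears on both sides and cancels. Collect the known terms of each column as K = Σ(ρt)_known − 3.36 × (depth of known layers): K_A = 52.1378 − 3.36×18.23 = −9.115; K_B = 75.908253 − 3.36×(0.2665 + 27.1005) = −16.044867.
Balance: K_A − x×(3.36 − 2.73) = K_B, so x = (K_A − K_B)/(3.36 − 2.73) = 6.92987/0.63 = 11 km.

11 km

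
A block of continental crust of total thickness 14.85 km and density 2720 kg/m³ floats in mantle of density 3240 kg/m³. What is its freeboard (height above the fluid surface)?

Floating equilibrium: submerged depth d = t ρ_obj/ρ_fluid = 14.85 km × 2720/3240 = 12.47 km.
Freeboard = t − d = 14.85 km − 12.47 km = 2.38 km.

2.38 km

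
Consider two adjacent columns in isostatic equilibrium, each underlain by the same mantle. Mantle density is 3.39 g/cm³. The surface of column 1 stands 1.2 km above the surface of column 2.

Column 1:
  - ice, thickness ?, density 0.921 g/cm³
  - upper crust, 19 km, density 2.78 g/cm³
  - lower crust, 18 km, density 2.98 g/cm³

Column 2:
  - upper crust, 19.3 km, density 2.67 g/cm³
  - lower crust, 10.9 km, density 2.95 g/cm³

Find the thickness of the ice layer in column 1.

Take the compensation level at the base of the deeper column (depth z_c below the surface of column 1) and equate Σ ρ_i t_i down to z_c; mantle fills any gap and the z_c terms cancel.
Column 1: x×0.921 + 19×2.78 + 18×2.98 + (z_c − 37 − x)×3.39
Column 2: 1.2×0 + 19.3×2.67 + 10.9×2.95 + (z_c − 1.2 − 30.2)×3.39
The z_c×3.39 term appears on both sides and cancels. Collect the known terms of each column as K = Σ(ρt)_known − 3.39 × (depth of known layers): K_1 = 106.46 − 3.39×37 = −18.97; K_2 = 83.686 − 3.39×(1.2 + 30.2) = −22.76.
Balance: K_1 − x×(3.39 − 0.921) = K_2, so x = (K_1 − K_2)/(3.39 − 0.921) = 3.79/2.469 = 1.54 km.

1.54 km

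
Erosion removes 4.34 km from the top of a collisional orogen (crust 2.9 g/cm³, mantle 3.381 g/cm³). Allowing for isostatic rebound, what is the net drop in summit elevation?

0.617 km

Rebound u = e ρ_c/ρ_m = 4.34 km × 2.9/3.381 = 3.723 km.
Net surface drop = e − u = 4.34 km − 3.723 km = e (ρ_m − ρ_c)/ρ_m = 0.617 km.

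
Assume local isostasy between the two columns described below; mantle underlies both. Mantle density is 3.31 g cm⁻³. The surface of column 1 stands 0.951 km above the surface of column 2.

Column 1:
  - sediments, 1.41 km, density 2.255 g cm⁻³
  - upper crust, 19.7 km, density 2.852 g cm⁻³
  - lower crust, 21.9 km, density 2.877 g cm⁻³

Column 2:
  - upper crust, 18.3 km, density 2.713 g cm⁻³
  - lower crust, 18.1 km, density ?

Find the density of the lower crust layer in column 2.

Take the compensation level at the base of the deeper column (depth z_c below the surface of column 1) and equate Σ ρ_i t_i down to z_c; mantle fills any gap and the z_c terms cancel.
Column 1: 1.41×2.255 + 19.7×2.852 + 21.9×2.877 + (z_c − 43.01)×3.31
Column 2: 0.951×0 + 18.3×2.713 + 18.1×ρ + (z_c − 0.951 − 36.4)×3.31
The z_c×3.31 term appears on both sides and cancels. Collect the known terms of each column as K = Σ(ρt)_known − 3.31 × (depth of known layers): K_1 = 122.37025 − 3.31×43.01 = −19.99285; K_2 = 49.6479 − 3.31×(0.951 + 36.4) = −73.98391.
Balance: K_1 = K_2 + 18.1×ρ, so ρ = (K_1 − K_2)/18.1 = 53.9911/18.1 = 2.98 g cm⁻³.

2.98 g cm⁻³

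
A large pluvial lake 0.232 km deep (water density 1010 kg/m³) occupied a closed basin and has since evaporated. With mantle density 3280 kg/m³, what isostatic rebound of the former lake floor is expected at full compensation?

u = d ρ_w/ρ_m = 0.232 km × 1010/3280 = 0.0714 km.

0.0714 km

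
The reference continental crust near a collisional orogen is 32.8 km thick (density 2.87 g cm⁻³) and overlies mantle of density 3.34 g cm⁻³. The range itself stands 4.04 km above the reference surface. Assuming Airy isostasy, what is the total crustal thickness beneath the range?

61.5 km

Root depth r = h ρ_c / (ρ_m − ρ_c) = 4.04 km × 2.87 / 0.47 = 24.67 km.
Total thickness = T + h + r = 32.8 km + 4.04 km + 24.67 km = 61.5 km.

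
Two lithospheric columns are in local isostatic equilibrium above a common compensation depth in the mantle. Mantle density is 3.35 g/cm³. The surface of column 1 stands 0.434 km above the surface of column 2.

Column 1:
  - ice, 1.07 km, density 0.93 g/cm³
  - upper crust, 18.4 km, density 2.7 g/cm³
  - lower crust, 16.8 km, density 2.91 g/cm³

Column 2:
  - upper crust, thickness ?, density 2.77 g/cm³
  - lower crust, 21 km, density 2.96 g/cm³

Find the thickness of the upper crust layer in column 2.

21.2 km

Take the compensation level at the base of the deeper column (depth z_c below the surface of column 1) and equate Σ ρ_i t_i down to z_c; mantle fills any gap and the z_c terms cancel.
Column 1: 1.07×0.93 + 18.4×2.7 + 16.8×2.91 + (z_c − 36.27)×3.35
Column 2: 0.434×0 + x×2.77 + 21×2.96 + (z_c − 0.434 − 21 − x)×3.35
The z_c×3.35 term appears on both sides and cancels. Collect the known terms of each column as K = Σ(ρt)_known − 3.35 × (depth of known layers): K_1 = 99.5631 − 3.35×36.27 = −21.9414; K_2 = 62.16 − 3.35×(0.434 + 21) = −9.6439.
Balance: K_1 = K_2 − x×(3.35 − 2.77), so x = (K_2 − K_1)/(3.35 − 2.77) = 12.2975/0.58 = 21.2 km.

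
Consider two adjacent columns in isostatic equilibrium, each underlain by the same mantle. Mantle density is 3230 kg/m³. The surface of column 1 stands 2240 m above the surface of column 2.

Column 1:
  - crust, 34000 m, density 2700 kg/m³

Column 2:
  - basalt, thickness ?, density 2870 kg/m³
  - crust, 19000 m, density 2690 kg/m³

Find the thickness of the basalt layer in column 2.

Take the compensation level at the base of the deeper column (depth z_c below the surface of column 1) and equate Σ ρ_i t_i down to z_c; mantle fills any gap and the z_c terms cancel.
Column 1: 34000×2700 + (z_c − 34000)×3230
Column 2: 2240×0 + x×2870 + 19000×2690 + (z_c − 2240 − 19000 − x)×3230
The z_c×3230 term appears on both sides and cancels. Collect the known terms of each column as K = Σ(ρt)_known − 3230 × (depth of known layers): K_1 = 91800000 − 3230×34000 = −18020000; K_2 = 51110000 − 3230×(2240 + 19000) = −17495200.
Balance: K_1 = K_2 − x×(3230 − 2870), so x = (K_2 − K_1)/(3230 − 2870) = 524800/360 = 1460 m.

1460 m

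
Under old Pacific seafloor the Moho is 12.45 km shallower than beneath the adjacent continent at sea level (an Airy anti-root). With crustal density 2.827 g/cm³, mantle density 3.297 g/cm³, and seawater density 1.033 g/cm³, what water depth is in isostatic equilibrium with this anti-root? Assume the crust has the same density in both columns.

Replacing a thickness d of crust by seawater at the top must be balanced by replacing crust with mantle at the base: d (ρ_c − ρ_w) = a (ρ_m − ρ_c).
d = a (ρ_m − ρ_c)/(ρ_c − ρ_w) = 12.45 km × 0.47/1.794 = 3.26 km.

3.26 km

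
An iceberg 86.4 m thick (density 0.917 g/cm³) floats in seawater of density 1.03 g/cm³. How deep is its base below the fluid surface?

Draft d = t ρ_obj/ρ_fluid = 86.4 m × 0.917/1.03 = 76.9 m.

76.9 m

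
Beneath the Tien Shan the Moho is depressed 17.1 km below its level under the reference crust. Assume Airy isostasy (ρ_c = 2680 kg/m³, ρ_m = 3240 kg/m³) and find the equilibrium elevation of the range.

In Airy isostatic equilibrium: ρ_c h = (ρ_m − ρ_c) r.
h = r (ρ_m − ρ_c) / ρ_c = 17.1 km × (3240 − 2680) / 2680 = 3.57 km.

3.57 km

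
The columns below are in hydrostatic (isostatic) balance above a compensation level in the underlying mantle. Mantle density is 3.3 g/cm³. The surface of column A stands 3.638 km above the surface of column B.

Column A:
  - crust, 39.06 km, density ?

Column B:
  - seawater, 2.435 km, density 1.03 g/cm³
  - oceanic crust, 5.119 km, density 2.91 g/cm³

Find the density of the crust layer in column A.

2.8 g/cm³

Take the compensation level at the base of the deeper column (depth z_c below the surface of column A) and equate Σ ρ_i t_i down to z_c; mantle fills any gap and the z_c terms cancel.
Column A: 39.06×ρ + (z_c − 39.06)×3.3
Column B: 3.638×0 + 2.435×1.03 + 5.119×2.91 + (z_c − 3.638 − 7.554)×3.3
The z_c×3.3 term appears on both sides and cancels. Collect the known terms of each column as K = Σ(ρt)_known − 3.3 × (depth of known layers): K_A = 0 − 3.3×39.06 = −128.898; K_B = 17.40434 − 3.3×(3.638 + 7.554) = −19.52926.
Balance: K_A + 39.06×ρ = K_B, so ρ = (K_B − K_A)/39.06 = 109.369/39.06 = 2.8 g/cm³.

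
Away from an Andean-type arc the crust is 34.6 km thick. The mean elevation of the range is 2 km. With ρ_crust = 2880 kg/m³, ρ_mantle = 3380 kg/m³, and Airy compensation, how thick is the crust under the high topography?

48.1 km

Root depth r = h ρ_c / (ρ_m − ρ_c) = 2 km × 2880 / 500 = 11.52 km.
Total thickness = T + h + r = 34.6 km + 2 km + 11.52 km = 48.1 km.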